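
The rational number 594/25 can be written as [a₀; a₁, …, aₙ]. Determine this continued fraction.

Apply division with remainder until the remainder is 0:
594 = 23·25 + 19, so a_0 = 23
25 = 1·19 + 6, so a_1 = 1
19 = 3·6 + 1, so a_2 = 3
6 = 6·1 + 0, so a_3 = 6

[23; 1, 3, 6]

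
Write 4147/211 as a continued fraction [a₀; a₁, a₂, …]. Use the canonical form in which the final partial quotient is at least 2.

4147 = 19·211 + 138, so a_0 = 19
211 = 1·138 + 73, so a_1 = 1
138 = 1·73 + 65, so a_2 = 1
73 = 1·65 + 8, so a_3 = 1
65 = 8·8 + 1, so a_4 = 8
8 = 8·1 + 0, so a_5 = 8

[19; 1, 1, 1, 8, 8]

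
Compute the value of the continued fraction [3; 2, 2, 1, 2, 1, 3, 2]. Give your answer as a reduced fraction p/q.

Start with 2.
3 + 1/(2/1) = 3 + 1/2 = 7/2
1 + 1/(7/2) = 1 + 2/7 = 9/7
2 + 1/(9/7) = 2 + 7/9 = 25/9
1 + 1/(25/9) = 1 + 9/25 = 34/25
2 + 1/(34/25) = 2 + 25/34 = 93/34
2 + 1/(93/34) = 2 + 34/93 = 220/93
3 + 1/(220/93) = 3 + 93/220 = 753/220

753/220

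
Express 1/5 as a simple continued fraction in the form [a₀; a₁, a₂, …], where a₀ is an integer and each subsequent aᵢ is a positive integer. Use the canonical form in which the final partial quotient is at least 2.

[0; 5]

Repeatedly divide and take the remainder:
1 ÷ 5 → quotient 0, remainder 1
5 ÷ 1 → quotient 5, remainder 0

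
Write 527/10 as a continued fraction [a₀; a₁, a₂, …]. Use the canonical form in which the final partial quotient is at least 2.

[52; 1, 2, 3]

⌊527/10⌋ = 52, remainder 7
⌊10/7⌋ = 1, remainder 3
⌊7/3⌋ = 2, remainder 1
⌊3/1⌋ = 3, remainder 0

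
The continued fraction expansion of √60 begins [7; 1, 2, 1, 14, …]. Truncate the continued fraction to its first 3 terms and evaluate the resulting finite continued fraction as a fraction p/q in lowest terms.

23/3

Start with 2.
1 + 1/(2/1) = 1 + 1/2 = 3/2
7 + 1/(3/2) = 7 + 2/3 = 23/3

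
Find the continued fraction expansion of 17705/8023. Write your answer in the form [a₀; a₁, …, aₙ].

[2; 4, 1, 5, 10, 13, 2]

17705 ÷ 8023 → quotient 2, remainder 1659
8023 ÷ 1659 → quotient 4, remainder 1387
1659 ÷ 1387 → quotient 1, remainder 272
1387 ÷ 272 → quotient 5, remainder 27
272 ÷ 27 → quotient 10, remainder 2
27 ÷ 2 → quotient 13, remainder 1
2 ÷ 1 → quotient 2, remainder 0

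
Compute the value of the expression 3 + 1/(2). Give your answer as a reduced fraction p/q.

7/2

a_0 = 3: 3/1
a_1 = 2: 7/2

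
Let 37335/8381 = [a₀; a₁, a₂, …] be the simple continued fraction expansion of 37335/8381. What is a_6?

2

Apply division with remainder until the remainder is 0:
37335 = 4·8381 + 3811, so a_0 = 4
8381 = 2·3811 + 759, so a_1 = 2
3811 = 5·759 + 16, so a_2 = 5
759 = 47·16 + 7, so a_3 = 47
16 = 2·7 + 2, so a_4 = 2
7 = 3·2 + 1, so a_5 = 3
2 = 2·1 + 0, so a_6 = 2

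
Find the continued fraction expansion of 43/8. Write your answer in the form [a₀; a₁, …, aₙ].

43 = 5·8 + 3, so a_0 = 5
8 = 2·3 + 2, so a_1 = 2
3 = 1·2 + 1, so a_2 = 1
2 = 2·1 + 0, so a_3 = 2

[5; 2, 1, 2]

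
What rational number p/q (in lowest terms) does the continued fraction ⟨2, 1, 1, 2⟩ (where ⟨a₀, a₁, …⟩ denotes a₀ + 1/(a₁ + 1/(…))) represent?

13/5

a_0 = 2: 2/1
a_1 = 1: 3/1
a_2 = 1: 5/2
a_3 = 2: 13/5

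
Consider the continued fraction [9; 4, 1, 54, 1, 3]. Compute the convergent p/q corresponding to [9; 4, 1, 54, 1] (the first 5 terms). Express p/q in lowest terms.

Start with 1.
54 + 1/(1/1) = 54 + 1/1 = 55/1
1 + 1/(55/1) = 1 + 1/55 = 56/55
4 + 1/(56/55) = 4 + 55/56 = 279/56
9 + 1/(279/56) = 9 + 56/279 = 2567/279

2567/279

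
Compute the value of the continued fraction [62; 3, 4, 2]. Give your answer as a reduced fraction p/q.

a_0 = 62: 62/1
a_1 = 3: 187/3
a_2 = 4: 810/13
a_3 = 2: 1807/29

1807/29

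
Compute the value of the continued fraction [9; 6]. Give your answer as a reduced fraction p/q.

55/6

Compute successive convergents:
a_0 = 9: 9/1
a_1 = 6: 55/6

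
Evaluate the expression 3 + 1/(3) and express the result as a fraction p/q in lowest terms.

10/3

a_0 = 3: 3/1
a_1 = 3: 10/3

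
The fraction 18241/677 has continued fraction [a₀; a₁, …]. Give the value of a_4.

4

Apply division with remainder until the remainder is 0:
⌊18241/677⌋ = 26, remainder 639
⌊677/639⌋ = 1, remainder 38
⌊639/38⌋ = 16, remainder 31
⌊38/31⌋ = 1, remainder 7
⌊31/7⌋ = 4, remainder 3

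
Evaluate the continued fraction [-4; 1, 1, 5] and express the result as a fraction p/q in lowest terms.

Build up convergents one term at a time:
a_0 = -4: -4/1
a_1 = 1: -3/1
a_2 = 1: -7/2
a_3 = 5: -38/11

-38/11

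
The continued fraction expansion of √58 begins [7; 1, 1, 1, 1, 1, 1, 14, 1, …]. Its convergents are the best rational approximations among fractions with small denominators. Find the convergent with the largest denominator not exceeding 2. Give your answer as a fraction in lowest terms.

a_0 = 7: 7/1  (≤ bound)
a_1 = 1: 8/1  (≤ bound)
a_2 = 1: 15/2  (≤ bound)
a_3 = 1: 23/3  (> 2, stop)

15/2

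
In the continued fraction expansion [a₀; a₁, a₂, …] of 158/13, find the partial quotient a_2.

⌊158/13⌋ = 12, remainder 2
⌊13/2⌋ = 6, remainder 1
⌊2/1⌋ = 2, remainder 0

2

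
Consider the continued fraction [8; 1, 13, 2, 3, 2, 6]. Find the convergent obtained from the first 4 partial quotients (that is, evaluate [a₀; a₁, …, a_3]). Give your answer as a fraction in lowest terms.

Start with 2.
13 + 1/(2/1) = 13 + 1/2 = 27/2
1 + 1/(27/2) = 1 + 2/27 = 29/27
8 + 1/(29/27) = 8 + 27/29 = 259/29

259/29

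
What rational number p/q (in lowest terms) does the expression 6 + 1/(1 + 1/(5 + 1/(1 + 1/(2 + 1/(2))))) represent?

Build up convergents one term at a time:
a_0 = 6: 6/1
a_1 = 1: 7/1
a_2 = 5: 41/6
a_3 = 1: 48/7
a_4 = 2: 137/20
a_5 = 2: 322/47

322/47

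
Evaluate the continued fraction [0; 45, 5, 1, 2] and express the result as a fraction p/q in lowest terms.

Start with 2.
1 + 1/(2/1) = 1 + 1/2 = 3/2
5 + 1/(3/2) = 5 + 2/3 = 17/3
45 + 1/(17/3) = 45 + 3/17 = 768/17
0 + 1/(768/17) = 0 + 17/768 = 17/768

17/768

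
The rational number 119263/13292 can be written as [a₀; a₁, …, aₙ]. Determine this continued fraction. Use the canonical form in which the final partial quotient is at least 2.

Apply division with remainder until the remainder is 0:
119263 ÷ 13292 → quotient 8, remainder 12927
13292 ÷ 12927 → quotient 1, remainder 365
12927 ÷ 365 → quotient 35, remainder 152
365 ÷ 152 → quotient 2, remainder 61
152 ÷ 61 → quotient 2, remainder 30
61 ÷ 30 → quotient 2, remainder 1
30 ÷ 1 → quotient 30, remainder 0

[8; 1, 35, 2, 2, 2, 30]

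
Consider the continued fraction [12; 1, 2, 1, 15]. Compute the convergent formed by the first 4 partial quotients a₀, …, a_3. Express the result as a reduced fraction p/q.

a_0 = 12: 12/1
a_1 = 1: 13/1
a_2 = 2: 38/3
a_3 = 1: 51/4

51/4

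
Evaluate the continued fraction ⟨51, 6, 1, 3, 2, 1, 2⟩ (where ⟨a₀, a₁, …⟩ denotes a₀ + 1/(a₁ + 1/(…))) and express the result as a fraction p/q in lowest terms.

Start with 2.
1 + 1/(2/1) = 1 + 1/2 = 3/2
2 + 1/(3/2) = 2 + 2/3 = 8/3
3 + 1/(8/3) = 3 + 3/8 = 27/8
1 + 1/(27/8) = 1 + 8/27 = 35/27
6 + 1/(35/27) = 6 + 27/35 = 237/35
51 + 1/(237/35) = 51 + 35/237 = 12122/237

12122/237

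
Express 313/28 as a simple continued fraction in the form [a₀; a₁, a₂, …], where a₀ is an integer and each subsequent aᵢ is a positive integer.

313 = 11·28 + 5, so a_0 = 11
28 = 5·5 + 3, so a_1 = 5
5 = 1·3 + 2, so a_2 = 1
3 = 1·2 + 1, so a_3 = 1
2 = 2·1 + 0, so a_4 = 2

[11; 5, 1, 1, 2]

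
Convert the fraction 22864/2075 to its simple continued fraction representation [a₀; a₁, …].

22864 ÷ 2075 → quotient 11, remainder 39
2075 ÷ 39 → quotient 53, remainder 8
39 ÷ 8 → quotient 4, remainder 7
8 ÷ 7 → quotient 1, remainder 1
7 ÷ 1 → quotient 7, remainder 0

[11; 53, 4, 1, 7]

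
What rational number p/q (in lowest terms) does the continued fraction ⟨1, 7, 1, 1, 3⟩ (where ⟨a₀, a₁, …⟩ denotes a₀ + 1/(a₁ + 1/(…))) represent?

60/53

Start with 3.
1 + 1/(3/1) = 1 + 1/3 = 4/3
1 + 1/(4/3) = 1 + 3/4 = 7/4
7 + 1/(7/4) = 7 + 4/7 = 53/7
1 + 1/(53/7) = 1 + 7/53 = 60/53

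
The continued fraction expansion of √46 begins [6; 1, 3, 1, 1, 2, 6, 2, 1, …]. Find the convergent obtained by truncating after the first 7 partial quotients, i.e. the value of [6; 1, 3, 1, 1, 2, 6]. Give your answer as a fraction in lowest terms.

997/147

Collapse the nested fraction from the inside out:
Start with 6.
2 + 1/(6/1) = 2 + 1/6 = 13/6
1 + 1/(13/6) = 1 + 6/13 = 19/13
1 + 1/(19/13) = 1 + 13/19 = 32/19
3 + 1/(32/19) = 3 + 19/32 = 115/32
1 + 1/(115/32) = 1 + 32/115 = 147/115
6 + 1/(147/115) = 6 + 115/147 = 997/147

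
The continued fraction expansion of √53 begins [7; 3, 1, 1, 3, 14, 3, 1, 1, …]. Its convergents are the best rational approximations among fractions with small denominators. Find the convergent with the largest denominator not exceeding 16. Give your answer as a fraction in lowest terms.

a_0 = 7: 7/1  (≤ bound)
a_1 = 3: 22/3  (≤ bound)
a_2 = 1: 29/4  (≤ bound)
a_3 = 1: 51/7  (≤ bound)
a_4 = 3: 182/25  (> 16, stop)

51/7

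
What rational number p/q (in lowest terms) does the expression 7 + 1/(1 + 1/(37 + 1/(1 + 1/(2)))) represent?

Compute successive convergents:
a_0 = 7: 7/1
a_1 = 1: 8/1
a_2 = 37: 303/38
a_3 = 1: 311/39
a_4 = 2: 925/116

925/116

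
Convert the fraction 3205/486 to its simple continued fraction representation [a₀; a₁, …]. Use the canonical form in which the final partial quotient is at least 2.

[6; 1, 1, 2, 7, 13]

⌊3205/486⌋ = 6, remainder 289
⌊486/289⌋ = 1, remainder 197
⌊289/197⌋ = 1, remainder 92
⌊197/92⌋ = 2, remainder 13
⌊92/13⌋ = 7, remainder 1
⌊13/1⌋ = 13, remainder 0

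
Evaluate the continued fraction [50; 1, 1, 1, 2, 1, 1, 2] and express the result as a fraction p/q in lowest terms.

a_0 = 50: 50/1
a_1 = 1: 51/1
a_2 = 1: 101/2
a_3 = 1: 152/3
a_4 = 2: 405/8
a_5 = 1: 557/11
a_6 = 1: 962/19
a_7 = 2: 2481/49

2481/49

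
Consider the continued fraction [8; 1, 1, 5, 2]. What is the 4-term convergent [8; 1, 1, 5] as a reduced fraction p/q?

Build up convergents one term at a time:
a_0 = 8: 8/1
a_1 = 1: 9/1
a_2 = 1: 17/2
a_3 = 5: 94/11

94/11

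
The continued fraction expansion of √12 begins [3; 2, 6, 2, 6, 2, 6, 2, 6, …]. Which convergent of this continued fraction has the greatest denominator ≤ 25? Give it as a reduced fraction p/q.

45/13

a_0 = 3: 3/1  (≤ bound)
a_1 = 2: 7/2  (≤ bound)
a_2 = 6: 45/13  (≤ bound)
a_3 = 2: 97/28  (> 25, stop)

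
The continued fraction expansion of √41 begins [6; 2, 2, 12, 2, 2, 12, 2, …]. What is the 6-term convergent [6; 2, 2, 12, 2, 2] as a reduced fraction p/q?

2049/320

Starting at the tail and folding back:
Start with 2.
2 + 1/(2/1) = 2 + 1/2 = 5/2
12 + 1/(5/2) = 12 + 2/5 = 62/5
2 + 1/(62/5) = 2 + 5/62 = 129/62
2 + 1/(129/62) = 2 + 62/129 = 320/129
6 + 1/(320/129) = 6 + 129/320 = 2049/320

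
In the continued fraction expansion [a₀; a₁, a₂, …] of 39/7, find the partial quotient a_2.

39 = 5·7 + 4, so a_0 = 5
7 = 1·4 + 3, so a_1 = 1
4 = 1·3 + 1, so a_2 = 1

1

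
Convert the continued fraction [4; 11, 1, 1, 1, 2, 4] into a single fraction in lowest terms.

a_0 = 4: 4/1
a_1 = 11: 45/11
a_2 = 1: 49/12
a_3 = 1: 94/23
a_4 = 1: 143/35
a_5 = 2: 380/93
a_6 = 4: 1663/407

1663/407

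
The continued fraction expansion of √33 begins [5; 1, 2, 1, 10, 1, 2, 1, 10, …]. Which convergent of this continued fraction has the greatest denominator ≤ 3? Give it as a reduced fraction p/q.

a_0 = 5: 5/1  (≤ bound)
a_1 = 1: 6/1  (≤ bound)
a_2 = 2: 17/3  (≤ bound)
a_3 = 1: 23/4  (> 3, stop)

17/3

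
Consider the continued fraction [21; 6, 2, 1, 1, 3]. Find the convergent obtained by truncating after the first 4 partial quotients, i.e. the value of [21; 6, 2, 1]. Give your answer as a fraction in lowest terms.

402/19

Use the convergent recurrence hₖ = aₖ·hₖ₋₁ + hₖ₋₂ (and likewise for the denominators kₖ):
a_0 = 21: 21/1
a_1 = 6: 127/6
a_2 = 2: 275/13
a_3 = 1: 402/19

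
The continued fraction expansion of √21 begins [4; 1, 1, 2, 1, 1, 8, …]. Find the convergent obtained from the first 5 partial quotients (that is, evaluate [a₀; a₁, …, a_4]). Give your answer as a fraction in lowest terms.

Start with 1.
2 + 1/(1/1) = 2 + 1/1 = 3/1
1 + 1/(3/1) = 1 + 1/3 = 4/3
1 + 1/(4/3) = 1 + 3/4 = 7/4
4 + 1/(7/4) = 4 + 4/7 = 32/7

32/7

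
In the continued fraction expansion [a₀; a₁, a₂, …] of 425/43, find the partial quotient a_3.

1

425 = 9·43 + 38, so a_0 = 9
43 = 1·38 + 5, so a_1 = 1
38 = 7·5 + 3, so a_2 = 7
5 = 1·3 + 2, so a_3 = 1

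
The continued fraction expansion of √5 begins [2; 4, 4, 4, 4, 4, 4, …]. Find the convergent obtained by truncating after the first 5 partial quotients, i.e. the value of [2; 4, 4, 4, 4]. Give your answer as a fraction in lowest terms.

Starting at the tail and folding back:
Start with 4.
4 + 1/(4/1) = 4 + 1/4 = 17/4
4 + 1/(17/4) = 4 + 4/17 = 72/17
4 + 1/(72/17) = 4 + 17/72 = 305/72
2 + 1/(305/72) = 2 + 72/305 = 682/305

682/305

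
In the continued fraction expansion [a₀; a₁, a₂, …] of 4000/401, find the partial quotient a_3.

10

Run the Euclidean algorithm, recording each quotient:
⌊4000/401⌋ = 9, remainder 391
⌊401/391⌋ = 1, remainder 10
⌊391/10⌋ = 39, remainder 1
⌊10/1⌋ = 10, remainder 0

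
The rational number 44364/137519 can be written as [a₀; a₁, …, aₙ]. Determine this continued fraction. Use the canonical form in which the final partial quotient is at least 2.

[0; 3, 10, 47, 10, 2, 4]

⌊44364/137519⌋ = 0, remainder 44364
⌊137519/44364⌋ = 3, remainder 4427
⌊44364/4427⌋ = 10, remainder 94
⌊4427/94⌋ = 47, remainder 9
⌊94/9⌋ = 10, remainder 4
⌊9/4⌋ = 2, remainder 1
⌊4/1⌋ = 4, remainder 0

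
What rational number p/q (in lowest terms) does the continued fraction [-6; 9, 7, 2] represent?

Start with 2.
7 + 1/(2/1) = 7 + 1/2 = 15/2
9 + 1/(15/2) = 9 + 2/15 = 137/15
-6 + 1/(137/15) = -6 + 15/137 = -807/137

-807/137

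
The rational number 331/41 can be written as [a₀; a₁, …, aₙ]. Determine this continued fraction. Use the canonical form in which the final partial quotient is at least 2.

[8; 13, 1, 2]

331 ÷ 41 → quotient 8, remainder 3
41 ÷ 3 → quotient 13, remainder 2
3 ÷ 2 → quotient 1, remainder 1
2 ÷ 1 → quotient 2, remainder 0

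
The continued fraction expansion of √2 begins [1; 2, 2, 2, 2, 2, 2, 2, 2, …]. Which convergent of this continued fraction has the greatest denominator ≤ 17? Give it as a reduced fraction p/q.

a_0 = 1: 1/1  (≤ bound)
a_1 = 2: 3/2  (≤ bound)
a_2 = 2: 7/5  (≤ bound)
a_3 = 2: 17/12  (≤ bound)
a_4 = 2: 41/29  (> 17, stop)

17/12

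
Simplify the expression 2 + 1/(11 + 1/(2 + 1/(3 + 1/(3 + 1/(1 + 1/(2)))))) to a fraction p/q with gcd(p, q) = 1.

a_0 = 2: 2/1
a_1 = 11: 23/11
a_2 = 2: 48/23
a_3 = 3: 167/80
a_4 = 3: 549/263
a_5 = 1: 716/343
a_6 = 2: 1981/949

1981/949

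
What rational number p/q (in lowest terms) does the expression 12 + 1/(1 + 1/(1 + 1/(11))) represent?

288/23

Work from the innermost term outward:
Start with 11.
1 + 1/(11/1) = 1 + 1/11 = 12/11
1 + 1/(12/11) = 1 + 11/12 = 23/12
12 + 1/(23/12) = 12 + 12/23 = 288/23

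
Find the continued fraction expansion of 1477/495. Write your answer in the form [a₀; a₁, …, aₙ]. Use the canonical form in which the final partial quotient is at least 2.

[2; 1, 60, 1, 7]

⌊1477/495⌋ = 2, remainder 487
⌊495/487⌋ = 1, remainder 8
⌊487/8⌋ = 60, remainder 7
⌊8/7⌋ = 1, remainder 1
⌊7/1⌋ = 7, remainder 0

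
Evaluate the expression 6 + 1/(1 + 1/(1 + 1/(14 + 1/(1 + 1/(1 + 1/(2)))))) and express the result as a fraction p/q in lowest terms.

984/151

Start with 2.
1 + 1/(2/1) = 1 + 1/2 = 3/2
1 + 1/(3/2) = 1 + 2/3 = 5/3
14 + 1/(5/3) = 14 + 3/5 = 73/5
1 + 1/(73/5) = 1 + 5/73 = 78/73
1 + 1/(78/73) = 1 + 73/78 = 151/78
6 + 1/(151/78) = 6 + 78/151 = 984/151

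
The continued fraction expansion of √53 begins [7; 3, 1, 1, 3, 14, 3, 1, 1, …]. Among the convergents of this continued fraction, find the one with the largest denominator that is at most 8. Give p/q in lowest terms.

51/7

a_0 = 7: 7/1  (≤ bound)
a_1 = 3: 22/3  (≤ bound)
a_2 = 1: 29/4  (≤ bound)
a_3 = 1: 51/7  (≤ bound)
a_4 = 3: 182/25  (> 8, stop)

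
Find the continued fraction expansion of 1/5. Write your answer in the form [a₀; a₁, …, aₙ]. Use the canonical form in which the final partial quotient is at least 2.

Repeatedly divide and take the remainder:
1 ÷ 5 → quotient 0, remainder 1
5 ÷ 1 → quotient 5, remainder 0

[0; 5]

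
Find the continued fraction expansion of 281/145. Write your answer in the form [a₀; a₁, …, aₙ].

[1; 1, 15, 9]

Run the Euclidean algorithm, recording each quotient:
281 = 1·145 + 136, so a_0 = 1
145 = 1·136 + 9, so a_1 = 1
136 = 15·9 + 1, so a_2 = 15
9 = 9·1 + 0, so a_3 = 9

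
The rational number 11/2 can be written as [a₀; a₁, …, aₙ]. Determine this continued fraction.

[5; 2]

11 = 5·2 + 1, so a_0 = 5
2 = 2·1 + 0, so a_1 = 2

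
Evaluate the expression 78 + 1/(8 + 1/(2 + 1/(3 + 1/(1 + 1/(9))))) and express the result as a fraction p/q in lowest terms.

58042/743

Build up convergents one term at a time:
a_0 = 78: 78/1
a_1 = 8: 625/8
a_2 = 2: 1328/17
a_3 = 3: 4609/59
a_4 = 1: 5937/76
a_5 = 9: 58042/743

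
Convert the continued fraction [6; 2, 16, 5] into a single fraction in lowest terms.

1083/167

Start with 5.
16 + 1/(5/1) = 16 + 1/5 = 81/5
2 + 1/(81/5) = 2 + 5/81 = 167/81
6 + 1/(167/81) = 6 + 81/167 = 1083/167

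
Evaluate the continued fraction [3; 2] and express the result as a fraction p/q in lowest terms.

7/2

Start with 2.
3 + 1/(2/1) = 3 + 1/2 = 7/2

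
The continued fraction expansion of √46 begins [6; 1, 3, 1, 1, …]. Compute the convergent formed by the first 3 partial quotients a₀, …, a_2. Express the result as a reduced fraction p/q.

Collapse the nested fraction from the inside out:
Start with 3.
1 + 1/(3/1) = 1 + 1/3 = 4/3
6 + 1/(4/3) = 6 + 3/4 = 27/4

27/4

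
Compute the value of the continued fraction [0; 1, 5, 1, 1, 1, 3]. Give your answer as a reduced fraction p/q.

Use the convergent recurrence hₖ = aₖ·hₖ₋₁ + hₖ₋₂ (and likewise for the denominators kₖ):
a_0 = 0: 0/1
a_1 = 1: 1/1
a_2 = 5: 5/6
a_3 = 1: 6/7
a_4 = 1: 11/13
a_5 = 1: 17/20
a_6 = 3: 62/73

62/73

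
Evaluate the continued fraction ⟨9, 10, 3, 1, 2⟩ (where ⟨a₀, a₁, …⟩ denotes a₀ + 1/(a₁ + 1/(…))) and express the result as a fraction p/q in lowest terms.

Start with 2.
1 + 1/(2/1) = 1 + 1/2 = 3/2
3 + 1/(3/2) = 3 + 2/3 = 11/3
10 + 1/(11/3) = 10 + 3/11 = 113/11
9 + 1/(113/11) = 9 + 11/113 = 1028/113

1028/113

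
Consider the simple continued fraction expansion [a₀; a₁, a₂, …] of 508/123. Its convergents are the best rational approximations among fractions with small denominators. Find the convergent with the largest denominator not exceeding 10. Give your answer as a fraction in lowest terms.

33/8

List convergents until the denominator exceeds the bound:
a_0 = 4: 4/1  (≤ bound)
a_1 = 7: 29/7  (≤ bound)
a_2 = 1: 33/8  (≤ bound)
a_3 = 2: 95/23  (> 10, stop)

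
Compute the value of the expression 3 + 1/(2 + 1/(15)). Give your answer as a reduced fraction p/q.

Start with 15.
2 + 1/(15/1) = 2 + 1/15 = 31/15
3 + 1/(31/15) = 3 + 15/31 = 108/31

108/31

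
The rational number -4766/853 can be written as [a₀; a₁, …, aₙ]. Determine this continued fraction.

-4766 ÷ 853 → quotient -6, remainder 352
853 ÷ 352 → quotient 2, remainder 149
352 ÷ 149 → quotient 2, remainder 54
149 ÷ 54 → quotient 2, remainder 41
54 ÷ 41 → quotient 1, remainder 13
41 ÷ 13 → quotient 3, remainder 2
13 ÷ 2 → quotient 6, remainder 1
2 ÷ 1 → quotient 2, remainder 0

[-6; 2, 2, 2, 1, 3, 6, 2]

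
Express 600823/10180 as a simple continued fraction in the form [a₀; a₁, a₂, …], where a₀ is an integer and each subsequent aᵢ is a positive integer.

600823 ÷ 10180 → quotient 59, remainder 203
10180 ÷ 203 → quotient 50, remainder 30
203 ÷ 30 → quotient 6, remainder 23
30 ÷ 23 → quotient 1, remainder 7
23 ÷ 7 → quotient 3, remainder 2
7 ÷ 2 → quotient 3, remainder 1
2 ÷ 1 → quotient 2, remainder 0

[59; 50, 6, 1, 3, 3, 2]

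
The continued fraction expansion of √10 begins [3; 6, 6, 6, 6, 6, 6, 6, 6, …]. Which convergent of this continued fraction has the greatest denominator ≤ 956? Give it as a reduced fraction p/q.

721/228

a_0 = 3: 3/1  (≤ bound)
a_1 = 6: 19/6  (≤ bound)
a_2 = 6: 117/37  (≤ bound)
a_3 = 6: 721/228  (≤ bound)
a_4 = 6: 4443/1405  (> 956, stop)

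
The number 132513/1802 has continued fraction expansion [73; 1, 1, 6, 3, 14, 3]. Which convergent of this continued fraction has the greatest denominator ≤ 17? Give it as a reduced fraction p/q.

List convergents until the denominator exceeds the bound:
a_0 = 73: 73/1  (≤ bound)
a_1 = 1: 74/1  (≤ bound)
a_2 = 1: 147/2  (≤ bound)
a_3 = 6: 956/13  (≤ bound)
a_4 = 3: 3015/41  (> 17, stop)

956/13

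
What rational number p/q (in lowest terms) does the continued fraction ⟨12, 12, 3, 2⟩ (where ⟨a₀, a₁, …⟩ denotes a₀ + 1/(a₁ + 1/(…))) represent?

1039/86

Work from the innermost term outward:
Start with 2.
3 + 1/(2/1) = 3 + 1/2 = 7/2
12 + 1/(7/2) = 12 + 2/7 = 86/7
12 + 1/(86/7) = 12 + 7/86 = 1039/86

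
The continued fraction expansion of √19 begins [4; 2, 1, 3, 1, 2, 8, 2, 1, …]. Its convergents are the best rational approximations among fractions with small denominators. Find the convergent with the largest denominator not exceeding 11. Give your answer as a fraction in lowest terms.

48/11

a_0 = 4: 4/1  (≤ bound)
a_1 = 2: 9/2  (≤ bound)
a_2 = 1: 13/3  (≤ bound)
a_3 = 3: 48/11  (≤ bound)
a_4 = 1: 61/14  (> 11, stop)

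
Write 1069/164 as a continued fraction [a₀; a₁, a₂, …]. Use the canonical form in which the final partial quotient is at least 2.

[6; 1, 1, 13, 6]

Apply division with remainder until the remainder is 0:
1069 = 6·164 + 85, so a_0 = 6
164 = 1·85 + 79, so a_1 = 1
85 = 1·79 + 6, so a_2 = 1
79 = 13·6 + 1, so a_3 = 13
6 = 6·1 + 0, so a_4 = 6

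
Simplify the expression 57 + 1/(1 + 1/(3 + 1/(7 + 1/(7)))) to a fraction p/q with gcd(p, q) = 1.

11956/207

Start with 7.
7 + 1/(7/1) = 7 + 1/7 = 50/7
3 + 1/(50/7) = 3 + 7/50 = 157/50
1 + 1/(157/50) = 1 + 50/157 = 207/157
57 + 1/(207/157) = 57 + 157/207 = 11956/207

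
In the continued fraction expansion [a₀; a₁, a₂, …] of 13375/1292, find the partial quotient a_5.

3

13375 = 10·1292 + 455, so a_0 = 10
1292 = 2·455 + 382, so a_1 = 2
455 = 1·382 + 73, so a_2 = 1
382 = 5·73 + 17, so a_3 = 5
73 = 4·17 + 5, so a_4 = 4
17 = 3·5 + 2, so a_5 = 3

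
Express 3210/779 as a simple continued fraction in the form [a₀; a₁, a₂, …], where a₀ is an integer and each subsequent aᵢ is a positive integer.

Apply division with remainder until the remainder is 0:
3210 ÷ 779 → quotient 4, remainder 94
779 ÷ 94 → quotient 8, remainder 27
94 ÷ 27 → quotient 3, remainder 13
27 ÷ 13 → quotient 2, remainder 1
13 ÷ 1 → quotient 13, remainder 0

[4; 8, 3, 2, 13]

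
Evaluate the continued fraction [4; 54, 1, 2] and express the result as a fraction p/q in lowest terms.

Collapse the nested fraction from the inside out:
Start with 2.
1 + 1/(2/1) = 1 + 1/2 = 3/2
54 + 1/(3/2) = 54 + 2/3 = 164/3
4 + 1/(164/3) = 4 + 3/164 = 659/164

659/164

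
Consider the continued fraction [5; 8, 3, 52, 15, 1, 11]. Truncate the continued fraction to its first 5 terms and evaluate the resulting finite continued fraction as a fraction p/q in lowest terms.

a_0 = 5: 5/1
a_1 = 8: 41/8
a_2 = 3: 128/25
a_3 = 52: 6697/1308
a_4 = 15: 100583/19645

100583/19645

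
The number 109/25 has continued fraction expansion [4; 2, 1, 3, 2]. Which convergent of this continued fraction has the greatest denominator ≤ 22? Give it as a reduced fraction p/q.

48/11

List convergents until the denominator exceeds the bound:
a_0 = 4: 4/1  (≤ bound)
a_1 = 2: 9/2  (≤ bound)
a_2 = 1: 13/3  (≤ bound)
a_3 = 3: 48/11  (≤ bound)
a_4 = 2: 109/25  (> 22, stop)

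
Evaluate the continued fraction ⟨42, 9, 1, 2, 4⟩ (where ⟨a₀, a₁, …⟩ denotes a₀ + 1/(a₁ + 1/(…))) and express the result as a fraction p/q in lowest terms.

5305/126

a_0 = 42: 42/1
a_1 = 9: 379/9
a_2 = 1: 421/10
a_3 = 2: 1221/29
a_4 = 4: 5305/126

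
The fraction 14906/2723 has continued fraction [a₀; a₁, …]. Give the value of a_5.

2

14906 = 5·2723 + 1291, so a_0 = 5
2723 = 2·1291 + 141, so a_1 = 2
1291 = 9·141 + 22, so a_2 = 9
141 = 6·22 + 9, so a_3 = 6
22 = 2·9 + 4, so a_4 = 2
9 = 2·4 + 1, so a_5 = 2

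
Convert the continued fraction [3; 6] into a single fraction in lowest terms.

19/6

Start with 6.
3 + 1/(6/1) = 3 + 1/6 = 19/6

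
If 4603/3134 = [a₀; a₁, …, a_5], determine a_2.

Repeatedly divide and take the remainder:
4603 = 1·3134 + 1469, so a_0 = 1
3134 = 2·1469 + 196, so a_1 = 2
1469 = 7·196 + 97, so a_2 = 7

7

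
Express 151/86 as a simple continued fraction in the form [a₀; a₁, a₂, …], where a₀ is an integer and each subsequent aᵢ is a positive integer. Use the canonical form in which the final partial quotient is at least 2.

Run the Euclidean algorithm, recording each quotient:
151 ÷ 86 → quotient 1, remainder 65
86 ÷ 65 → quotient 1, remainder 21
65 ÷ 21 → quotient 3, remainder 2
21 ÷ 2 → quotient 10, remainder 1
2 ÷ 1 → quotient 2, remainder 0

[1; 1, 3, 10, 2]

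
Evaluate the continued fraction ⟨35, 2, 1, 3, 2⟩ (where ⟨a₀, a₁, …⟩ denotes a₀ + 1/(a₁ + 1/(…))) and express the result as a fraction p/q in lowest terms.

Collapse the nested fraction from the inside out:
Start with 2.
3 + 1/(2/1) = 3 + 1/2 = 7/2
1 + 1/(7/2) = 1 + 2/7 = 9/7
2 + 1/(9/7) = 2 + 7/9 = 25/9
35 + 1/(25/9) = 35 + 9/25 = 884/25

884/25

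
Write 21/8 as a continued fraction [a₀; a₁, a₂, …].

⌊21/8⌋ = 2, remainder 5
⌊8/5⌋ = 1, remainder 3
⌊5/3⌋ = 1, remainder 2
⌊3/2⌋ = 1, remainder 1
⌊2/1⌋ = 2, remainder 0

[2; 1, 1, 1, 2]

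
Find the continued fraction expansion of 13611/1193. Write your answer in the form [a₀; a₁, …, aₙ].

[11; 2, 2, 4, 54]

Apply division with remainder until the remainder is 0:
⌊13611/1193⌋ = 11, remainder 488
⌊1193/488⌋ = 2, remainder 217
⌊488/217⌋ = 2, remainder 54
⌊217/54⌋ = 4, remainder 1
⌊54/1⌋ = 54, remainder 0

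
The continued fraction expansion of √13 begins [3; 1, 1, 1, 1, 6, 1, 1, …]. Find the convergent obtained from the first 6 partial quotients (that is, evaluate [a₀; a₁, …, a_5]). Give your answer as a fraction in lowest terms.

Start with 6.
1 + 1/(6/1) = 1 + 1/6 = 7/6
1 + 1/(7/6) = 1 + 6/7 = 13/7
1 + 1/(13/7) = 1 + 7/13 = 20/13
1 + 1/(20/13) = 1 + 13/20 = 33/20
3 + 1/(33/20) = 3 + 20/33 = 119/33

119/33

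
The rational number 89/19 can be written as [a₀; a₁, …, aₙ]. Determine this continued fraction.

Apply division with remainder until the remainder is 0:
89 = 4·19 + 13, so a_0 = 4
19 = 1·13 + 6, so a_1 = 1
13 = 2·6 + 1, so a_2 = 2
6 = 6·1 + 0, so a_3 = 6

[4; 1, 2, 6]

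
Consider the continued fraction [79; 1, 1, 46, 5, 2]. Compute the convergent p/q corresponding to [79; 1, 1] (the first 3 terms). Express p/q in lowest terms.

a_0 = 79: 79/1
a_1 = 1: 80/1
a_2 = 1: 159/2

159/2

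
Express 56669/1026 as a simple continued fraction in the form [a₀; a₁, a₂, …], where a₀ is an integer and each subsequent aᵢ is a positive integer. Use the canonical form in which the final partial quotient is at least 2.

Run the Euclidean algorithm, recording each quotient:
56669 ÷ 1026 → quotient 55, remainder 239
1026 ÷ 239 → quotient 4, remainder 70
239 ÷ 70 → quotient 3, remainder 29
70 ÷ 29 → quotient 2, remainder 12
29 ÷ 12 → quotient 2, remainder 5
12 ÷ 5 → quotient 2, remainder 2
5 ÷ 2 → quotient 2, remainder 1
2 ÷ 1 → quotient 2, remainder 0

[55; 4, 3, 2, 2, 2, 2, 2]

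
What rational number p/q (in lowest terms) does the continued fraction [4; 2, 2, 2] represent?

53/12

Starting at the tail and folding back:
Start with 2.
2 + 1/(2/1) = 2 + 1/2 = 5/2
2 + 1/(5/2) = 2 + 2/5 = 12/5
4 + 1/(12/5) = 4 + 5/12 = 53/12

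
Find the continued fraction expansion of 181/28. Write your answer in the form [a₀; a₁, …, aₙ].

181 ÷ 28 → quotient 6, remainder 13
28 ÷ 13 → quotient 2, remainder 2
13 ÷ 2 → quotient 6, remainder 1
2 ÷ 1 → quotient 2, remainder 0

[6; 2, 6, 2]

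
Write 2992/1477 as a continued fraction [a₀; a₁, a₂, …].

[2; 38, 1, 6, 1, 1, 2]

2992 ÷ 1477 → quotient 2, remainder 38
1477 ÷ 38 → quotient 38, remainder 33
38 ÷ 33 → quotient 1, remainder 5
33 ÷ 5 → quotient 6, remainder 3
5 ÷ 3 → quotient 1, remainder 2
3 ÷ 2 → quotient 1, remainder 1
2 ÷ 1 → quotient 2, remainder 0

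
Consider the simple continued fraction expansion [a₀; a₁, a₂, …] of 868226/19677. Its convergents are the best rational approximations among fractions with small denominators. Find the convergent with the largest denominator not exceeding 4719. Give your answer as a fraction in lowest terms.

a_0 = 44: 44/1  (≤ bound)
a_1 = 8: 353/8  (≤ bound)
a_2 = 14: 4986/113  (≤ bound)
a_3 = 10: 50213/1138  (≤ bound)
a_4 = 1: 55199/1251  (≤ bound)
a_5 = 4: 271009/6142  (> 4719, stop)

55199/1251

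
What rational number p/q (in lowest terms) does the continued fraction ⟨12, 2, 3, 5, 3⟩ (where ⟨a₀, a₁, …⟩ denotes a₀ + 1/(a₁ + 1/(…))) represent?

1467/118

a_0 = 12: 12/1
a_1 = 2: 25/2
a_2 = 3: 87/7
a_3 = 5: 460/37
a_4 = 3: 1467/118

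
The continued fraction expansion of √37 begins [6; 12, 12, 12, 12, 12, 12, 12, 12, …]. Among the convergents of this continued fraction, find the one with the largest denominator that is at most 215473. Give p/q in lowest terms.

a_0 = 6: 6/1  (≤ bound)
a_1 = 12: 73/12  (≤ bound)
a_2 = 12: 882/145  (≤ bound)
a_3 = 12: 10657/1752  (≤ bound)
a_4 = 12: 128766/21169  (≤ bound)
a_5 = 12: 1555849/255780  (> 215473, stop)

128766/21169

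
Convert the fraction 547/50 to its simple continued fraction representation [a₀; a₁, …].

Run the Euclidean algorithm, recording each quotient:
⌊547/50⌋ = 10, remainder 47
⌊50/47⌋ = 1, remainder 3
⌊47/3⌋ = 15, remainder 2
⌊3/2⌋ = 1, remainder 1
⌊2/1⌋ = 2, remainder 0

[10; 1, 15, 1, 2]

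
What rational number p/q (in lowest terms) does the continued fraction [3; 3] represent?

Build up convergents one term at a time:
a_0 = 3: 3/1
a_1 = 3: 10/3

10/3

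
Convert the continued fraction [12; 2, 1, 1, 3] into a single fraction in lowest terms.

Start with 3.
1 + 1/(3/1) = 1 + 1/3 = 4/3
1 + 1/(4/3) = 1 + 3/4 = 7/4
2 + 1/(7/4) = 2 + 4/7 = 18/7
12 + 1/(18/7) = 12 + 7/18 = 223/18

223/18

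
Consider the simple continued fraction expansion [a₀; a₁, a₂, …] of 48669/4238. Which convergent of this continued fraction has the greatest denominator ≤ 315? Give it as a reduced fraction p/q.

List convergents until the denominator exceeds the bound:
a_0 = 11: 11/1  (≤ bound)
a_1 = 2: 23/2  (≤ bound)
a_2 = 15: 356/31  (≤ bound)
a_3 = 12: 4295/374  (> 315, stop)

356/31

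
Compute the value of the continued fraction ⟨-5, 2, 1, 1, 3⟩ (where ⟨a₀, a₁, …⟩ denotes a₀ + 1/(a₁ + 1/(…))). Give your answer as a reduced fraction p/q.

-83/18

Collapse the nested fraction from the inside out:
Start with 3.
1 + 1/(3/1) = 1 + 1/3 = 4/3
1 + 1/(4/3) = 1 + 3/4 = 7/4
2 + 1/(7/4) = 2 + 4/7 = 18/7
-5 + 1/(18/7) = -5 + 7/18 = -83/18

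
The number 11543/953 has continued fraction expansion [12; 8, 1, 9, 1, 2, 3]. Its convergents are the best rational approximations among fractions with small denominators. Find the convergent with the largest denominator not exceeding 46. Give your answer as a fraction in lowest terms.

109/9

a_0 = 12: 12/1  (≤ bound)
a_1 = 8: 97/8  (≤ bound)
a_2 = 1: 109/9  (≤ bound)
a_3 = 9: 1078/89  (> 46, stop)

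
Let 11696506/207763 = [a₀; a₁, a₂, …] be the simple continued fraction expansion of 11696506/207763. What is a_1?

3

Run the Euclidean algorithm, recording each quotient:
⌊11696506/207763⌋ = 56, remainder 61778
⌊207763/61778⌋ = 3, remainder 22429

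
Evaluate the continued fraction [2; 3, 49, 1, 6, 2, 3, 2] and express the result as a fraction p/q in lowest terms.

41776/17921

Start with 2.
3 + 1/(2/1) = 3 + 1/2 = 7/2
2 + 1/(7/2) = 2 + 2/7 = 16/7
6 + 1/(16/7) = 6 + 7/16 = 103/16
1 + 1/(103/16) = 1 + 16/103 = 119/103
49 + 1/(119/103) = 49 + 103/119 = 5934/119
3 + 1/(5934/119) = 3 + 119/5934 = 17921/5934
2 + 1/(17921/5934) = 2 + 5934/17921 = 41776/17921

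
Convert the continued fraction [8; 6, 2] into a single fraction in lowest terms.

a_0 = 8: 8/1
a_1 = 6: 49/6
a_2 = 2: 106/13

106/13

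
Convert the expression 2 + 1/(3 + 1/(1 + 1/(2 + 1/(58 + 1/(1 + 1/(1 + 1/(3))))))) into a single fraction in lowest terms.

10313/4538

Start with 3.
1 + 1/(3/1) = 1 + 1/3 = 4/3
1 + 1/(4/3) = 1 + 3/4 = 7/4
58 + 1/(7/4) = 58 + 4/7 = 410/7
2 + 1/(410/7) = 2 + 7/410 = 827/410
1 + 1/(827/410) = 1 + 410/827 = 1237/827
3 + 1/(1237/827) = 3 + 827/1237 = 4538/1237
2 + 1/(4538/1237) = 2 + 1237/4538 = 10313/4538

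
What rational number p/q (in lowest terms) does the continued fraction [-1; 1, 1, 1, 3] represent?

a_0 = -1: -1/1
a_1 = 1: 0/1
a_2 = 1: -1/2
a_3 = 1: -1/3
a_4 = 3: -4/11

-4/11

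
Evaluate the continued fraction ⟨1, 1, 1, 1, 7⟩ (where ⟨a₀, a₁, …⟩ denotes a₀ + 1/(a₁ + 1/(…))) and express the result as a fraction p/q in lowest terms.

Build up convergents one term at a time:
a_0 = 1: 1/1
a_1 = 1: 2/1
a_2 = 1: 3/2
a_3 = 1: 5/3
a_4 = 7: 38/23

38/23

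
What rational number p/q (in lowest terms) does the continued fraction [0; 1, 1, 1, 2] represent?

5/8

Work from the innermost term outward:
Start with 2.
1 + 1/(2/1) = 1 + 1/2 = 3/2
1 + 1/(3/2) = 1 + 2/3 = 5/3
1 + 1/(5/3) = 1 + 3/5 = 8/5
0 + 1/(8/5) = 0 + 5/8 = 5/8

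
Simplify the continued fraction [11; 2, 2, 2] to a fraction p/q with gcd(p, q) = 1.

Start with 2.
2 + 1/(2/1) = 2 + 1/2 = 5/2
2 + 1/(5/2) = 2 + 2/5 = 12/5
11 + 1/(12/5) = 11 + 5/12 = 137/12

137/12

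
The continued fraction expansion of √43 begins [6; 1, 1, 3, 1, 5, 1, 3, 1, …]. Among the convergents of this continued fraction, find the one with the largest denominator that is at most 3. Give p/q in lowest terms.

a_0 = 6: 6/1  (≤ bound)
a_1 = 1: 7/1  (≤ bound)
a_2 = 1: 13/2  (≤ bound)
a_3 = 3: 46/7  (> 3, stop)

13/2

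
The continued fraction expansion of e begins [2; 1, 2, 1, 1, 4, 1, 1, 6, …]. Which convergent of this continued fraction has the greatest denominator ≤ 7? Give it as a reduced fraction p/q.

a_0 = 2: 2/1  (≤ bound)
a_1 = 1: 3/1  (≤ bound)
a_2 = 2: 8/3  (≤ bound)
a_3 = 1: 11/4  (≤ bound)
a_4 = 1: 19/7  (≤ bound)
a_5 = 4: 87/32  (> 7, stop)

19/7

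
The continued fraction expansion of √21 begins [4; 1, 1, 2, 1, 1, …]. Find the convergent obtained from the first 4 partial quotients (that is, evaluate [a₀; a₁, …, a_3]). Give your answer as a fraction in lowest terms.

23/5

Start with 2.
1 + 1/(2/1) = 1 + 1/2 = 3/2
1 + 1/(3/2) = 1 + 2/3 = 5/3
4 + 1/(5/3) = 4 + 3/5 = 23/5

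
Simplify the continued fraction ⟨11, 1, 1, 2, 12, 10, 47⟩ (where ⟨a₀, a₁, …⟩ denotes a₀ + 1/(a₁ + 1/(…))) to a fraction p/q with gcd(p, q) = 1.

a_0 = 11: 11/1
a_1 = 1: 12/1
a_2 = 1: 23/2
a_3 = 2: 58/5
a_4 = 12: 719/62
a_5 = 10: 7248/625
a_6 = 47: 341375/29437

341375/29437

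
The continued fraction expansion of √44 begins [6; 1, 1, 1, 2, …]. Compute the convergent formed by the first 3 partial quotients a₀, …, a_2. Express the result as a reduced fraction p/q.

13/2

Start with 1.
1 + 1/(1/1) = 1 + 1/1 = 2/1
6 + 1/(2/1) = 6 + 1/2 = 13/2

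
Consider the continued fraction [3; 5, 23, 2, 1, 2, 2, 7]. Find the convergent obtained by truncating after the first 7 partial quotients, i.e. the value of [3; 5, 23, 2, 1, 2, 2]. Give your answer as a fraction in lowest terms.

Work from the innermost term outward:
Start with 2.
2 + 1/(2/1) = 2 + 1/2 = 5/2
1 + 1/(5/2) = 1 + 2/5 = 7/5
2 + 1/(7/5) = 2 + 5/7 = 19/7
23 + 1/(19/7) = 23 + 7/19 = 444/19
5 + 1/(444/19) = 5 + 19/444 = 2239/444
3 + 1/(2239/444) = 3 + 444/2239 = 7161/2239

7161/2239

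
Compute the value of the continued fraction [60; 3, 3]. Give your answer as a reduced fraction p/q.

Collapse the nested fraction from the inside out:
Start with 3.
3 + 1/(3/1) = 3 + 1/3 = 10/3
60 + 1/(10/3) = 60 + 3/10 = 603/10

603/10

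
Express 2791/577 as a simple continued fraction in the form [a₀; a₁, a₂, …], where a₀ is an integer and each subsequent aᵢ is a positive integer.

[4; 1, 5, 7, 4, 3]

Repeatedly divide and take the remainder:
⌊2791/577⌋ = 4, remainder 483
⌊577/483⌋ = 1, remainder 94
⌊483/94⌋ = 5, remainder 13
⌊94/13⌋ = 7, remainder 3
⌊13/3⌋ = 4, remainder 1
⌊3/1⌋ = 3, remainder 0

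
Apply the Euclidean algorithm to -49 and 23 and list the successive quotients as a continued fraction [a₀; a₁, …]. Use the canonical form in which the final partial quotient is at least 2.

Run the Euclidean algorithm, recording each quotient:
-49 ÷ 23 → quotient -3, remainder 20
23 ÷ 20 → quotient 1, remainder 3
20 ÷ 3 → quotient 6, remainder 2
3 ÷ 2 → quotient 1, remainder 1
2 ÷ 1 → quotient 2, remainder 0

[-3; 1, 6, 1, 2]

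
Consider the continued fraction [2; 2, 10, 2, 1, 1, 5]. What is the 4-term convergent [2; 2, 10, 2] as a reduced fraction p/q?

109/44

Start with 2.
10 + 1/(2/1) = 10 + 1/2 = 21/2
2 + 1/(21/2) = 2 + 2/21 = 44/21
2 + 1/(44/21) = 2 + 21/44 = 109/44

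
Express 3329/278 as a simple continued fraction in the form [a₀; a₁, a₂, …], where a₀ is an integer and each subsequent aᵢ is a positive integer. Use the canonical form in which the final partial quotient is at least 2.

[11; 1, 38, 1, 2, 2]

⌊3329/278⌋ = 11, remainder 271
⌊278/271⌋ = 1, remainder 7
⌊271/7⌋ = 38, remainder 5
⌊7/5⌋ = 1, remainder 2
⌊5/2⌋ = 2, remainder 1
⌊2/1⌋ = 2, remainder 0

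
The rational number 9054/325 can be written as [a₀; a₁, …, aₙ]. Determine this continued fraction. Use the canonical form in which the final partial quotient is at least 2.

[27; 1, 6, 15, 3]

Repeatedly divide and take the remainder:
9054 ÷ 325 → quotient 27, remainder 279
325 ÷ 279 → quotient 1, remainder 46
279 ÷ 46 → quotient 6, remainder 3
46 ÷ 3 → quotient 15, remainder 1
3 ÷ 1 → quotient 3, remainder 0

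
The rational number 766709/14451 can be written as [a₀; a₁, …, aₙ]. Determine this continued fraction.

[53; 17, 1, 13, 7, 8]

Apply division with remainder until the remainder is 0:
766709 = 53·14451 + 806, so a_0 = 53
14451 = 17·806 + 749, so a_1 = 17
806 = 1·749 + 57, so a_2 = 1
749 = 13·57 + 8, so a_3 = 13
57 = 7·8 + 1, so a_4 = 7
8 = 8·1 + 0, so a_5 = 8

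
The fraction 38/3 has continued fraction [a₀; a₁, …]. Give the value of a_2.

38 = 12·3 + 2, so a_0 = 12
3 = 1·2 + 1, so a_1 = 1
2 = 2·1 + 0, so a_2 = 2

2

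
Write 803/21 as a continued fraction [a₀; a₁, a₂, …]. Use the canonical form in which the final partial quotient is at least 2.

[38; 4, 5]

803 ÷ 21 → quotient 38, remainder 5
21 ÷ 5 → quotient 4, remainder 1
5 ÷ 1 → quotient 5, remainder 0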